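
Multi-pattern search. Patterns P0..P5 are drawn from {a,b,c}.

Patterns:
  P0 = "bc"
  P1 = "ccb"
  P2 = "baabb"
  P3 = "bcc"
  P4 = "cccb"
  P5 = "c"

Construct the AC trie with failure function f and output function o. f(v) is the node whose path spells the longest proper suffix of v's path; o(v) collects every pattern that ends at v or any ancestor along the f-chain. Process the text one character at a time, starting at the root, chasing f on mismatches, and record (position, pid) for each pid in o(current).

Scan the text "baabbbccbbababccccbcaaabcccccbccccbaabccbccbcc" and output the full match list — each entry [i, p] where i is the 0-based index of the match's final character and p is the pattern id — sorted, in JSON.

Build:
Trie (insert patterns):
  0='ε' goto b→1 c→3
  1='b' goto a→6 c→2
  2='bc' goto c→10  ←P0
  3='c' goto c→4  ←P5
  4='cc' goto b→5 c→11
  5='ccb' goto ·  ←P1
  6='ba' goto a→7
  7='baa' goto b→8
  8='baab' goto b→9
  9='baabb' goto ·  ←P2
  10='bcc' goto ·  ←P3
  11='ccc' goto b→12
  12='cccb' goto ·  ←P4

BFS fail/out derivation:
  fail(1) 'b': from fail(0)=0 chase 'b': 0 ⇒ 0;  out=∅∪out(0)=∅
  fail(3) 'c': from fail(0)=0 chase 'c': 0 ⇒ 0;  out={5}∪out(0)={5}
  fail(2) 'bc': from fail(1)=0 chase 'c': 0 ⇒ 3;  out={0}∪out(3)={0,5}
  fail(4) 'cc': from fail(3)=0 chase 'c': 0 ⇒ 3;  out=∅∪out(3)={5}
  fail(6) 'ba': from fail(1)=0 chase 'a': 0 ⇒ 0;  out=∅∪out(0)=∅
  fail(5) 'ccb': from fail(4)=3 chase 'b': 3→0 ⇒ 1;  out={1}∪out(1)={1}
  fail(7) 'baa': from fail(6)=0 chase 'a': 0 ⇒ 0;  out=∅∪out(0)=∅
  fail(10) 'bcc': from fail(2)=3 chase 'c': 3 ⇒ 4;  out={3}∪out(4)={3,5}
  fail(11) 'ccc': from fail(4)=3 chase 'c': 3 ⇒ 4;  out=∅∪out(4)={5}
  fail(8) 'baab': from fail(7)=0 chase 'b': 0 ⇒ 1;  out=∅∪out(1)=∅
  fail(12) 'cccb': from fail(11)=4 chase 'b': 4 ⇒ 5;  out={4}∪out(5)={1,4}
  fail(9) 'baabb': from fail(8)=1 chase 'b': 1→0 ⇒ 1;  out={2}∪out(1)={2}

Run:
i=0 'b': node 0→1
i=1 'a': node 1→6
i=2 'a': node 6→7
i=3 'b': node 7→8
i=4 'b': node 8→9  → match P2@[0:4]
i=5 'b': node 9→1 ·f
i=6 'c': node 1→2  → match P0@[5:6],P5@[6:6]
i=7 'c': node 2→10  → match P3@[5:7],P5@[7:7]
i=8 'b': node 10→5 ·f  → match P1@[6:8]
i=9 'b': node 5→1 ·f
i=10 'a': node 1→6
i=11 'b': node 6→1 ·f
i=12 'a': node 1→6
i=13 'b': node 6→1 ·f
i=14 'c': node 1→2  → match P0@[13:14],P5@[14:14]
i=15 'c': node 2→10  → match P3@[13:15],P5@[15:15]
i=16 'c': node 10→11 ·f  → match P5@[16:16]
i=17 'c': node 11→11 ·f  → match P5@[17:17]
i=18 'b': node 11→12  → match P1@[16:18],P4@[15:18]
i=19 'c': node 12→2 ·f  → match P0@[18:19],P5@[19:19]
i=20 'a': node 2→0 ·f
i=21 'a': node 0→0
i=22 'a': node 0→0
i=23 'b': node 0→1
i=24 'c': node 1→2  → match P0@[23:24],P5@[24:24]
i=25 'c': node 2→10  → match P3@[23:25],P5@[25:25]
i=26 'c': node 10→11 ·f  → match P5@[26:26]
i=27 'c': node 11→11 ·f  → match P5@[27:27]
i=28 'c': node 11→11 ·f  → match P5@[28:28]
i=29 'b': node 11→12  → match P1@[27:29],P4@[26:29]
i=30 'c': node 12→2 ·f  → match P0@[29:30],P5@[30:30]
i=31 'c': node 2→10  → match P3@[29:31],P5@[31:31]
i=32 'c': node 10→11 ·f  → match P5@[32:32]
i=33 'c': node 11→11 ·f  → match P5@[33:33]
i=34 'b': node 11→12  → match P1@[32:34],P4@[31:34]
i=35 'a': node 12→6 ·f
i=36 'a': node 6→7
i=37 'b': node 7→8
i=38 'c': node 8→2 ·f  → match P0@[37:38],P5@[38:38]
i=39 'c': node 2→10  → match P3@[37:39],P5@[39:39]
i=40 'b': node 10→5 ·f  → match P1@[38:40]
i=41 'c': node 5→2 ·f  → match P0@[40:41],P5@[41:41]
i=42 'c': node 2→10  → match P3@[40:42],P5@[42:42]
i=43 'b': node 10→5 ·f  → match P1@[41:43]
i=44 'c': node 5→2 ·f  → match P0@[43:44],P5@[44:44]
i=45 'c': node 2→10  → match P3@[43:45],P5@[45:45]

Matches: [[4,2],[6,0],[6,5],[7,3],[7,5],[8,1],[14,0],[14,5],[15,3],[15,5],[16,5],[17,5],[18,1],[18,4],[19,0],[19,5],[24,0],[24,5],[25,3],[25,5],[26,5],[27,5],[28,5],[29,1],[29,4],[30,0],[30,5],[31,3],[31,5],[32,5],[33,5],[34,1],[34,4],[38,0],[38,5],[39,3],[39,5],[40,1],[41,0],[41,5],[42,3],[42,5],[43,1],[44,0],[44,5],[45,3],[45,5]]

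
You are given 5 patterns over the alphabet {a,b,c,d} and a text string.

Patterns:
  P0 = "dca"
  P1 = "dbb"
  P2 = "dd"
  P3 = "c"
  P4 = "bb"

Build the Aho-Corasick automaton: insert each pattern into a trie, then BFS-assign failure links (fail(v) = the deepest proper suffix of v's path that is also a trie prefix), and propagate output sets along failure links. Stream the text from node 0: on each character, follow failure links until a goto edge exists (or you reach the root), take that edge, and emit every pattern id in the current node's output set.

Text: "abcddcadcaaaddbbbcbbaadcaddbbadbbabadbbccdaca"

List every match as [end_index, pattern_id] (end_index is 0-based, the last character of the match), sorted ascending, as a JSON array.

Build:
Trie nodes:
  0='ε' goto b→8 c→7 d→1
  1='d' goto b→4 c→2 d→6
  2='dc' goto a→3
  3='dca' goto ·  ←P0
  4='db' goto b→5
  5='dbb' goto ·  ←P1
  6='dd' goto ·  ←P2
  7='c' goto ·  ←P3
  8='b' goto b→9
  9='bb' goto ·  ←P4

Failure links (BFS by depth):
  fail(1) 'd': from fail(0)=0 chase 'd': 0 ⇒ 0;  out=∅∪out(0)=∅
  fail(7) 'c': from fail(0)=0 chase 'c': 0 ⇒ 0;  out={3}∪out(0)={3}
  fail(8) 'b': from fail(0)=0 chase 'b': 0 ⇒ 0;  out=∅∪out(0)=∅
  fail(2) 'dc': from fail(1)=0 chase 'c': 0 ⇒ 7;  out=∅∪out(7)={3}
  fail(4) 'db': from fail(1)=0 chase 'b': 0 ⇒ 8;  out=∅∪out(8)=∅
  fail(6) 'dd': from fail(1)=0 chase 'd': 0 ⇒ 1;  out={2}∪out(1)={2}
  fail(9) 'bb': from fail(8)=0 chase 'b': 0 ⇒ 8;  out={4}∪out(8)={4}
  fail(3) 'dca': from fail(2)=7 chase 'a': 7→0 ⇒ 0;  out={0}∪out(0)={0}
  fail(5) 'dbb': from fail(4)=8 chase 'b': 8 ⇒ 9;  out={1}∪out(9)={1,4}

Run:
pos 0 'a': at 0
pos 1 'b': at 8
pos 2 'c': at 7 (via fail)  ** P3@[2:2]
pos 3 'd': at 1 (via fail)
pos 4 'd': at 6  ** P2@[3:4]
pos 5 'c': at 2 (via fail)  ** P3@[5:5]
pos 6 'a': at 3  ** P0@[4:6]
pos 7 'd': at 1 (via fail)
pos 8 'c': at 2  ** P3@[8:8]
pos 9 'a': at 3  ** P0@[7:9]
pos 10 'a': at 0 (via fail)
pos 11 'a': at 0
pos 12 'd': at 1
pos 13 'd': at 6  ** P2@[12:13]
pos 14 'b': at 4 (via fail)
pos 15 'b': at 5  ** P1@[13:15],P4@[14:15]
pos 16 'b': at 9 (via fail)  ** P4@[15:16]
pos 17 'c': at 7 (via fail)  ** P3@[17:17]
pos 18 'b': at 8 (via fail)
pos 19 'b': at 9  ** P4@[18:19]
pos 20 'a': at 0 (via fail)
pos 21 'a': at 0
pos 22 'd': at 1
pos 23 'c': at 2  ** P3@[23:23]
pos 24 'a': at 3  ** P0@[22:24]
pos 25 'd': at 1 (via fail)
pos 26 'd': at 6  ** P2@[25:26]
pos 27 'b': at 4 (via fail)
pos 28 'b': at 5  ** P1@[26:28],P4@[27:28]
pos 29 'a': at 0 (via fail)
pos 30 'd': at 1
pos 31 'b': at 4
pos 32 'b': at 5  ** P1@[30:32],P4@[31:32]
pos 33 'a': at 0 (via fail)
pos 34 'b': at 8
pos 35 'a': at 0 (via fail)
pos 36 'd': at 1
pos 37 'b': at 4
pos 38 'b': at 5  ** P1@[36:38],P4@[37:38]
pos 39 'c': at 7 (via fail)  ** P3@[39:39]
pos 40 'c': at 7 (via fail)  ** P3@[40:40]
pos 41 'd': at 1 (via fail)
pos 42 'a': at 0 (via fail)
pos 43 'c': at 7  ** P3@[43:43]
pos 44 'a': at 0 (via fail)

Result: [[2,3],[4,2],[5,3],[6,0],[8,3],[9,0],[13,2],[15,1],[15,4],[16,4],[17,3],[19,4],[23,3],[24,0],[26,2],[28,1],[28,4],[32,1],[32,4],[38,1],[38,4],[39,3],[40,3],[43,3]]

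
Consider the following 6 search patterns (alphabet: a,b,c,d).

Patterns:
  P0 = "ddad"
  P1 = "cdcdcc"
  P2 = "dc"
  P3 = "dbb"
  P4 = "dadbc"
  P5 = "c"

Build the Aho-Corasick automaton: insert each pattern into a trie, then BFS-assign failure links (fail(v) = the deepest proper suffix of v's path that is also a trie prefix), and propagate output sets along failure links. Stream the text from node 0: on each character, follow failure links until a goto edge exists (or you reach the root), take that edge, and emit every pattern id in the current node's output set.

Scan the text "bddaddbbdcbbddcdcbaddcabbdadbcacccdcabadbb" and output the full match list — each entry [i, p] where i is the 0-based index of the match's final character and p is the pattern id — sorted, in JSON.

Build:
Trie (insert patterns):
  0='ε' goto c→5 d→1
  1='d' goto a→14 b→12 c→11 d→2
  2='dd' goto a→3
  3='dda' goto d→4
  4='ddad' goto ·  ←P0
  5='c' goto d→6  ←P5
  6='cd' goto c→7
  7='cdc' goto d→8
  8='cdcd' goto c→9
  9='cdcdc' goto c→10
  10='cdcdcc' goto ·  ←P1
  11='dc' goto ·  ←P2
  12='db' goto b→13
  13='dbb' goto ·  ←P3
  14='da' goto d→15
  15='dad' goto b→16
  16='dadb' goto c→17
  17='dadbc' goto ·  ←P4

Failure links (BFS by depth):
  fail(1) 'd': from fail(0)=0 chase 'd': 0 ⇒ 0;  out=∅∪out(0)=∅
  fail(5) 'c': from fail(0)=0 chase 'c': 0 ⇒ 0;  out={5}∪out(0)={5}
  fail(2) 'dd': from fail(1)=0 chase 'd': 0 ⇒ 1;  out=∅∪out(1)=∅
  fail(6) 'cd': from fail(5)=0 chase 'd': 0 ⇒ 1;  out=∅∪out(1)=∅
  fail(11) 'dc': from fail(1)=0 chase 'c': 0 ⇒ 5;  out={2}∪out(5)={2,5}
  fail(12) 'db': from fail(1)=0 chase 'b': 0 ⇒ 0;  out=∅∪out(0)=∅
  fail(14) 'da': from fail(1)=0 chase 'a': 0 ⇒ 0;  out=∅∪out(0)=∅
  fail(3) 'dda': from fail(2)=1 chase 'a': 1 ⇒ 14;  out=∅∪out(14)=∅
  fail(7) 'cdc': from fail(6)=1 chase 'c': 1 ⇒ 11;  out=∅∪out(11)={2,5}
  fail(13) 'dbb': from fail(12)=0 chase 'b': 0 ⇒ 0;  out={3}∪out(0)={3}
  fail(15) 'dad': from fail(14)=0 chase 'd': 0 ⇒ 1;  out=∅∪out(1)=∅
  fail(4) 'ddad': from fail(3)=14 chase 'd': 14 ⇒ 15;  out={0}∪out(15)={0}
  fail(8) 'cdcd': from fail(7)=11 chase 'd': 11→5 ⇒ 6;  out=∅∪out(6)=∅
  fail(16) 'dadb': from fail(15)=1 chase 'b': 1 ⇒ 12;  out=∅∪out(12)=∅
  fail(9) 'cdcdc': from fail(8)=6 chase 'c': 6 ⇒ 7;  out=∅∪out(7)={2,5}
  fail(17) 'dadbc': from fail(16)=12 chase 'c': 12→0 ⇒ 5;  out={4}∪out(5)={4,5}
  fail(10) 'cdcdcc': from fail(9)=7 chase 'c': 7→11→5→0 ⇒ 5;  out={1}∪out(5)={1,5}

Scan:
i=0 'b': node 0→0
i=1 'd': node 0→1
i=2 'd': node 1→2
i=3 'a': node 2→3
i=4 'd': node 3→4  emit P0@[1:4]
i=5 'd': node 4→2 ·f
i=6 'b': node 2→12 ·f
i=7 'b': node 12→13  emit P3@[5:7]
i=8 'd': node 13→1 ·f
i=9 'c': node 1→11  emit P2@[8:9],P5@[9:9]
i=10 'b': node 11→0 ·f
i=11 'b': node 0→0
i=12 'd': node 0→1
i=13 'd': node 1→2
i=14 'c': node 2→11 ·f  emit P2@[13:14],P5@[14:14]
i=15 'd': node 11→6 ·f
i=16 'c': node 6→7  emit P2@[15:16],P5@[16:16]
i=17 'b': node 7→0 ·f
i=18 'a': node 0→0
i=19 'd': node 0→1
i=20 'd': node 1→2
i=21 'c': node 2→11 ·f  emit P2@[20:21],P5@[21:21]
i=22 'a': node 11→0 ·f
i=23 'b': node 0→0
i=24 'b': node 0→0
i=25 'd': node 0→1
i=26 'a': node 1→14
i=27 'd': node 14→15
i=28 'b': node 15→16
i=29 'c': node 16→17  emit P4@[25:29],P5@[29:29]
i=30 'a': node 17→0 ·f
i=31 'c': node 0→5  emit P5@[31:31]
i=32 'c': node 5→5 ·f  emit P5@[32:32]
i=33 'c': node 5→5 ·f  emit P5@[33:33]
i=34 'd': node 5→6
i=35 'c': node 6→7  emit P2@[34:35],P5@[35:35]
i=36 'a': node 7→0 ·f
i=37 'b': node 0→0
i=38 'a': node 0→0
i=39 'd': node 0→1
i=40 'b': node 1→12
i=41 'b': node 12→13  emit P3@[39:41]

Result: [[4,0],[7,3],[9,2],[9,5],[14,2],[14,5],[16,2],[16,5],[21,2],[21,5],[29,4],[29,5],[31,5],[32,5],[33,5],[35,2],[35,5],[41,3]]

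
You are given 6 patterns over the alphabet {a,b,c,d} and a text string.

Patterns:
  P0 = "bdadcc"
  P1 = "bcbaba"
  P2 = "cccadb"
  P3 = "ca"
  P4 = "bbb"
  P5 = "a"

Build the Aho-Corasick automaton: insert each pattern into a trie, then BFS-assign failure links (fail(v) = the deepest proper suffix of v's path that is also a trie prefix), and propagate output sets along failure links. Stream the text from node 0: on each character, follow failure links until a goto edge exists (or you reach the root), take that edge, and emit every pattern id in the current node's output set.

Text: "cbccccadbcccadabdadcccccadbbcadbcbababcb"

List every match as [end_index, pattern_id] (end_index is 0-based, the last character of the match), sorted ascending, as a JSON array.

Construct AC machine:
Trie (insert patterns):
  n0 'ε': a→21 b→1 c→12
  n1 'b': b→19 c→7 d→2
  n2 'bd': a→3
  n3 'bda': d→4
  n4 'bdad': c→5
  n5 'bdadc': c→6
  n6 'bdadcc': ·  ←P0
  n7 'bc': b→8
  n8 'bcb': a→9
  n9 'bcba': b→10
  n10 'bcbab': a→11
  n11 'bcbaba': ·  ←P1
  n12 'c': a→18 c→13
  n13 'cc': c→14
  n14 'ccc': a→15
  n15 'ccca': d→16
  n16 'cccad': b→17
  n17 'cccadb': ·  ←P2
  n18 'ca': ·  ←P3
  n19 'bb': b→20
  n20 'bbb': ·  ←P4
  n21 'a': ·  ←P5

BFS fail/out derivation:
  n1('b'): parent n0 fail=0; on 'b' 0 → fail=0;  out ∅∪∅=∅
  n12('c'): parent n0 fail=0; on 'c' 0 → fail=0;  out ∅∪∅=∅
  n21('a'): parent n0 fail=0; on 'a' 0 → fail=0;  out {5}∪∅={5}
  n2('bd'): parent n1 fail=0; on 'd' 0 → fail=0;  out ∅∪∅=∅
  n7('bc'): parent n1 fail=0; on 'c' 0 → fail=12;  out ∅∪∅=∅
  n13('cc'): parent n12 fail=0; on 'c' 0 → fail=12;  out ∅∪∅=∅
  n18('ca'): parent n12 fail=0; on 'a' 0 → fail=21;  out {3}∪{5}={3,5}
  n19('bb'): parent n1 fail=0; on 'b' 0 → fail=1;  out ∅∪∅=∅
  n3('bda'): parent n2 fail=0; on 'a' 0 → fail=21;  out ∅∪{5}={5}
  n8('bcb'): parent n7 fail=12; on 'b' 12→0 → fail=1;  out ∅∪∅=∅
  n14('ccc'): parent n13 fail=12; on 'c' 12 → fail=13;  out ∅∪∅=∅
  n20('bbb'): parent n19 fail=1; on 'b' 1 → fail=19;  out {4}∪∅={4}
  n4('bdad'): parent n3 fail=21; on 'd' 21→0 → fail=0;  out ∅∪∅=∅
  n9('bcba'): parent n8 fail=1; on 'a' 1→0 → fail=21;  out ∅∪{5}={5}
  n15('ccca'): parent n14 fail=13; on 'a' 13→12 → fail=18;  out ∅∪{3,5}={3,5}
  n5('bdadc'): parent n4 fail=0; on 'c' 0 → fail=12;  out ∅∪∅=∅
  n10('bcbab'): parent n9 fail=21; on 'b' 21→0 → fail=1;  out ∅∪∅=∅
  n16('cccad'): parent n15 fail=18; on 'd' 18→21→0 → fail=0;  out ∅∪∅=∅
  n6('bdadcc'): parent n5 fail=12; on 'c' 12 → fail=13;  out {0}∪∅={0}
  n11('bcbaba'): parent n10 fail=1; on 'a' 1→0 → fail=21;  out {1}∪{5}={1,5}
  n17('cccadb'): parent n16 fail=0; on 'b' 0 → fail=1;  out {2}∪∅={2}

Run:
pos 0 'c': at 12
pos 1 'b': at 1 ·f
pos 2 'c': at 7
pos 3 'c': at 13 ·f
pos 4 'c': at 14
pos 5 'c': at 14 ·f
pos 6 'a': at 15  → match P3@[5:6],P5@[6:6]
pos 7 'd': at 16
pos 8 'b': at 17  → match P2@[3:8]
pos 9 'c': at 7 ·f
pos 10 'c': at 13 ·f
pos 11 'c': at 14
pos 12 'a': at 15  → match P3@[11:12],P5@[12:12]
pos 13 'd': at 16
pos 14 'a': at 21 ·f  → match P5@[14:14]
pos 15 'b': at 1 ·f
pos 16 'd': at 2
pos 17 'a': at 3  → match P5@[17:17]
pos 18 'd': at 4
pos 19 'c': at 5
pos 20 'c': at 6  → match P0@[15:20]
pos 21 'c': at 14 ·f
pos 22 'c': at 14 ·f
pos 23 'c': at 14 ·f
pos 24 'a': at 15  → match P3@[23:24],P5@[24:24]
pos 25 'd': at 16
pos 26 'b': at 17  → match P2@[21:26]
pos 27 'b': at 19 ·f
pos 28 'c': at 7 ·f
pos 29 'a': at 18 ·f  → match P3@[28:29],P5@[29:29]
pos 30 'd': at 0 ·f
pos 31 'b': at 1
pos 32 'c': at 7
pos 33 'b': at 8
pos 34 'a': at 9  → match P5@[34:34]
pos 35 'b': at 10
pos 36 'a': at 11  → match P1@[31:36],P5@[36:36]
pos 37 'b': at 1 ·f
pos 38 'c': at 7
pos 39 'b': at 8

Matches: [[6,3],[6,5],[8,2],[12,3],[12,5],[14,5],[17,5],[20,0],[24,3],[24,5],[26,2],[29,3],[29,5],[34,5],[36,1],[36,5]]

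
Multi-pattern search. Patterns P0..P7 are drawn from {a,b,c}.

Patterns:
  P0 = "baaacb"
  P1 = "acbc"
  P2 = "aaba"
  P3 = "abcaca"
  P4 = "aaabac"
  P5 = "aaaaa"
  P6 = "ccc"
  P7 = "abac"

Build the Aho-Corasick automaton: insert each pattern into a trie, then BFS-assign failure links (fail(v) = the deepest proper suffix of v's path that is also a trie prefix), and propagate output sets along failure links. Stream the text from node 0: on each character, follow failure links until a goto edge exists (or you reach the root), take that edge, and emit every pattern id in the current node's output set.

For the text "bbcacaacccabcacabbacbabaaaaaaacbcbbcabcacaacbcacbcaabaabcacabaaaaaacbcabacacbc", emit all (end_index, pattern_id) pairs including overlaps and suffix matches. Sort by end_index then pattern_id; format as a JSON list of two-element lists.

Construct AC machine:
Trie (insert patterns):
  n0 'ε': a→7 b→1 c→25
  n1 'b': a→2
  n2 'ba': a→3
  n3 'baa': a→4
  n4 'baaa': c→5
  n5 'baaac': b→6
  n6 'baaacb': ·  [P0 ends]
  n7 'a': a→11 b→14 c→8
  n8 'ac': b→9
  n9 'acb': c→10
  n10 'acbc': ·  [P1 ends]
  n11 'aa': a→19 b→12
  n12 'aab': a→13
  n13 'aaba': ·  [P2 ends]
  n14 'ab': a→28 c→15
  n15 'abc': a→16
  n16 'abca': c→17
  n17 'abcac': a→18
  n18 'abcaca': ·  [P3 ends]
  n19 'aaa': a→23 b→20
  n20 'aaab': a→21
  n21 'aaaba': c→22
  n22 'aaabac': ·  [P4 ends]
  n23 'aaaa': a→24
  n24 'aaaaa': ·  [P5 ends]
  n25 'c': c→26
  n26 'cc': c→27
  n27 'ccc': ·  [P6 ends]
  n28 'aba': c→29
  n29 'abac': ·  [P7 ends]

BFS fail/out derivation:
  fail(1) 'b': from fail(0)=0 chase 'b': 0 ⇒ 0;  out=∅∪out(0)=∅
  fail(7) 'a': from fail(0)=0 chase 'a': 0 ⇒ 0;  out=∅∪out(0)=∅
  fail(25) 'c': from fail(0)=0 chase 'c': 0 ⇒ 0;  out=∅∪out(0)=∅
  fail(2) 'ba': from fail(1)=0 chase 'a': 0 ⇒ 7;  out=∅∪out(7)=∅
  fail(8) 'ac': from fail(7)=0 chase 'c': 0 ⇒ 25;  out=∅∪out(25)=∅
  fail(11) 'aa': from fail(7)=0 chase 'a': 0 ⇒ 7;  out=∅∪out(7)=∅
  fail(14) 'ab': from fail(7)=0 chase 'b': 0 ⇒ 1;  out=∅∪out(1)=∅
  fail(26) 'cc': from fail(25)=0 chase 'c': 0 ⇒ 25;  out=∅∪out(25)=∅
  fail(3) 'baa': from fail(2)=7 chase 'a': 7 ⇒ 11;  out=∅∪out(11)=∅
  fail(9) 'acb': from fail(8)=25 chase 'b': 25→0 ⇒ 1;  out=∅∪out(1)=∅
  fail(12) 'aab': from fail(11)=7 chase 'b': 7 ⇒ 14;  out=∅∪out(14)=∅
  fail(15) 'abc': from fail(14)=1 chase 'c': 1→0 ⇒ 25;  out=∅∪out(25)=∅
  fail(19) 'aaa': from fail(11)=7 chase 'a': 7 ⇒ 11;  out=∅∪out(11)=∅
  fail(27) 'ccc': from fail(26)=25 chase 'c': 25 ⇒ 26;  out={6}∪out(26)={6}
  fail(28) 'aba': from fail(14)=1 chase 'a': 1 ⇒ 2;  out=∅∪out(2)=∅
  fail(4) 'baaa': from fail(3)=11 chase 'a': 11 ⇒ 19;  out=∅∪out(19)=∅
  fail(10) 'acbc': from fail(9)=1 chase 'c': 1→0 ⇒ 25;  out={1}∪out(25)={1}
  fail(13) 'aaba': from fail(12)=14 chase 'a': 14 ⇒ 28;  out={2}∪out(28)={2}
  fail(16) 'abca': from fail(15)=25 chase 'a': 25→0 ⇒ 7;  out=∅∪out(7)=∅
  fail(20) 'aaab': from fail(19)=11 chase 'b': 11 ⇒ 12;  out=∅∪out(12)=∅
  fail(23) 'aaaa': from fail(19)=11 chase 'a': 11 ⇒ 19;  out=∅∪out(19)=∅
  fail(29) 'abac': from fail(28)=2 chase 'c': 2→7 ⇒ 8;  out={7}∪out(8)={7}
  fail(5) 'baaac': from fail(4)=19 chase 'c': 19→11→7 ⇒ 8;  out=∅∪out(8)=∅
  fail(17) 'abcac': from fail(16)=7 chase 'c': 7 ⇒ 8;  out=∅∪out(8)=∅
  fail(21) 'aaaba': from fail(20)=12 chase 'a': 12 ⇒ 13;  out=∅∪out(13)={2}
  fail(24) 'aaaaa': from fail(23)=19 chase 'a': 19 ⇒ 23;  out={5}∪out(23)={5}
  fail(6) 'baaacb': from fail(5)=8 chase 'b': 8 ⇒ 9;  out={0}∪out(9)={0}
  fail(18) 'abcaca': from fail(17)=8 chase 'a': 8→25→0 ⇒ 7;  out={3}∪out(7)={3}
  fail(22) 'aaabac': from fail(21)=13 chase 'c': 13→28 ⇒ 29;  out={4}∪out(29)={4,7}

Scan:
[0] read 'b'  n0⇒n1
[1] read 'b'  n1⇒n1 (fail-walked)
[2] read 'c'  n1⇒n25 (fail-walked)
[3] read 'a'  n25⇒n7 (fail-walked)
[4] read 'c'  n7⇒n8
[5] read 'a'  n8⇒n7 (fail-walked)
[6] read 'a'  n7⇒n11
[7] read 'c'  n11⇒n8 (fail-walked)
[8] read 'c'  n8⇒n26 (fail-walked)
[9] read 'c'  n26⇒n27  → match P6@[7:9]
[10] read 'a'  n27⇒n7 (fail-walked)
[11] read 'b'  n7⇒n14
[12] read 'c'  n14⇒n15
[13] read 'a'  n15⇒n16
[14] read 'c'  n16⇒n17
[15] read 'a'  n17⇒n18  → match P3@[10:15]
[16] read 'b'  n18⇒n14 (fail-walked)
[17] read 'b'  n14⇒n1 (fail-walked)
[18] read 'a'  n1⇒n2
[19] read 'c'  n2⇒n8 (fail-walked)
[20] read 'b'  n8⇒n9
[21] read 'a'  n9⇒n2 (fail-walked)
[22] read 'b'  n2⇒n14 (fail-walked)
[23] read 'a'  n14⇒n28
[24] read 'a'  n28⇒n3 (fail-walked)
[25] read 'a'  n3⇒n4
[26] read 'a'  n4⇒n23 (fail-walked)
[27] read 'a'  n23⇒n24  → match P5@[23:27]
[28] read 'a'  n24⇒n24 (fail-walked)  → match P5@[24:28]
[29] read 'a'  n24⇒n24 (fail-walked)  → match P5@[25:29]
[30] read 'c'  n24⇒n8 (fail-walked)
[31] read 'b'  n8⇒n9
[32] read 'c'  n9⇒n10  → match P1@[29:32]
[33] read 'b'  n10⇒n1 (fail-walked)
[34] read 'b'  n1⇒n1 (fail-walked)
[35] read 'c'  n1⇒n25 (fail-walked)
[36] read 'a'  n25⇒n7 (fail-walked)
[37] read 'b'  n7⇒n14
[38] read 'c'  n14⇒n15
[39] read 'a'  n15⇒n16
[40] read 'c'  n16⇒n17
[41] read 'a'  n17⇒n18  → match P3@[36:41]
[42] read 'a'  n18⇒n11 (fail-walked)
[43] read 'c'  n11⇒n8 (fail-walked)
[44] read 'b'  n8⇒n9
[45] read 'c'  n9⇒n10  → match P1@[42:45]
[46] read 'a'  n10⇒n7 (fail-walked)
[47] read 'c'  n7⇒n8
[48] read 'b'  n8⇒n9
[49] read 'c'  n9⇒n10  → match P1@[46:49]
[50] read 'a'  n10⇒n7 (fail-walked)
[51] read 'a'  n7⇒n11
[52] read 'b'  n11⇒n12
[53] read 'a'  n12⇒n13  → match P2@[50:53]
[54] read 'a'  n13⇒n3 (fail-walked)
[55] read 'b'  n3⇒n12 (fail-walked)
[56] read 'c'  n12⇒n15 (fail-walked)
[57] read 'a'  n15⇒n16
[58] read 'c'  n16⇒n17
[59] read 'a'  n17⇒n18  → match P3@[54:59]
[60] read 'b'  n18⇒n14 (fail-walked)
[61] read 'a'  n14⇒n28
[62] read 'a'  n28⇒n3 (fail-walked)
[63] read 'a'  n3⇒n4
[64] read 'a'  n4⇒n23 (fail-walked)
[65] read 'a'  n23⇒n24  → match P5@[61:65]
[66] read 'a'  n24⇒n24 (fail-walked)  → match P5@[62:66]
[67] read 'c'  n24⇒n8 (fail-walked)
[68] read 'b'  n8⇒n9
[69] read 'c'  n9⇒n10  → match P1@[66:69]
[70] read 'a'  n10⇒n7 (fail-walked)
[71] read 'b'  n7⇒n14
[72] read 'a'  n14⇒n28
[73] read 'c'  n28⇒n29  → match P7@[70:73]
[74] read 'a'  n29⇒n7 (fail-walked)
[75] read 'c'  n7⇒n8
[76] read 'b'  n8⇒n9
[77] read 'c'  n9⇒n10  → match P1@[74:77]

Matches: [[9,6],[15,3],[27,5],[28,5],[29,5],[32,1],[41,3],[45,1],[49,1],[53,2],[59,3],[65,5],[66,5],[69,1],[73,7],[77,1]]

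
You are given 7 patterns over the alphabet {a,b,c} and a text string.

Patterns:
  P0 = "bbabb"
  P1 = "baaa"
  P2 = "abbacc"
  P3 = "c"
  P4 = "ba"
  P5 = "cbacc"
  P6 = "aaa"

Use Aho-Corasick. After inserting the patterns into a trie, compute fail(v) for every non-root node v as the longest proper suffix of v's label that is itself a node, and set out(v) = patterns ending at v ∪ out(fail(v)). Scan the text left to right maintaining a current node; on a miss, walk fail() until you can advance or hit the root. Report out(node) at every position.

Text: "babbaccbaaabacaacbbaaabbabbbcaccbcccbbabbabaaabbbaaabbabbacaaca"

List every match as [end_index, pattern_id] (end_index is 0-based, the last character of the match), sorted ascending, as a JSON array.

Construct AC machine:
Trie (insert patterns):
  n0 'ε': a→9 b→1 c→15
  n1 'b': a→6 b→2
  n2 'bb': a→3
  n3 'bba': b→4
  n4 'bbab': b→5
  n5 'bbabb': ·  [P0 ends]
  n6 'ba': a→7  [P4 ends]
  n7 'baa': a→8
  n8 'baaa': ·  [P1 ends]
  n9 'a': a→20 b→10
  n10 'ab': b→11
  n11 'abb': a→12
  n12 'abba': c→13
  n13 'abbac': c→14
  n14 'abbacc': ·  [P2 ends]
  n15 'c': b→16  [P3 ends]
  n16 'cb': a→17
  n17 'cba': c→18
  n18 'cbac': c→19
  n19 'cbacc': ·  [P5 ends]
  n20 'aa': a→21
  n21 'aaa': ·  [P6 ends]

BFS fail/out derivation:
  n1('b'): parent n0 fail=0; on 'b' 0 → fail=0;  out ∅∪∅=∅
  n9('a'): parent n0 fail=0; on 'a' 0 → fail=0;  out ∅∪∅=∅
  n15('c'): parent n0 fail=0; on 'c' 0 → fail=0;  out {3}∪∅={3}
  n2('bb'): parent n1 fail=0; on 'b' 0 → fail=1;  out ∅∪∅=∅
  n6('ba'): parent n1 fail=0; on 'a' 0 → fail=9;  out {4}∪∅={4}
  n10('ab'): parent n9 fail=0; on 'b' 0 → fail=1;  out ∅∪∅=∅
  n16('cb'): parent n15 fail=0; on 'b' 0 → fail=1;  out ∅∪∅=∅
  n20('aa'): parent n9 fail=0; on 'a' 0 → fail=9;  out ∅∪∅=∅
  n3('bba'): parent n2 fail=1; on 'a' 1 → fail=6;  out ∅∪{4}={4}
  n7('baa'): parent n6 fail=9; on 'a' 9 → fail=20;  out ∅∪∅=∅
  n11('abb'): parent n10 fail=1; on 'b' 1 → fail=2;  out ∅∪∅=∅
  n17('cba'): parent n16 fail=1; on 'a' 1 → fail=6;  out ∅∪{4}={4}
  n21('aaa'): parent n20 fail=9; on 'a' 9 → fail=20;  out {6}∪∅={6}
  n4('bbab'): parent n3 fail=6; on 'b' 6→9 → fail=10;  out ∅∪∅=∅
  n8('baaa'): parent n7 fail=20; on 'a' 20 → fail=21;  out {1}∪{6}={1,6}
  n12('abba'): parent n11 fail=2; on 'a' 2 → fail=3;  out ∅∪{4}={4}
  n18('cbac'): parent n17 fail=6; on 'c' 6→9→0 → fail=15;  out ∅∪{3}={3}
  n5('bbabb'): parent n4 fail=10; on 'b' 10 → fail=11;  out {0}∪∅={0}
  n13('abbac'): parent n12 fail=3; on 'c' 3→6→9→0 → fail=15;  out ∅∪{3}={3}
  n19('cbacc'): parent n18 fail=15; on 'c' 15→0 → fail=15;  out {5}∪{3}={3,5}
  n14('abbacc'): parent n13 fail=15; on 'c' 15→0 → fail=15;  out {2}∪{3}={2,3}

Run:
i=0 'b': node 0→1
i=1 'a': node 1→6  ** P4@[0:1]
i=2 'b': node 6→10 ·f
i=3 'b': node 10→11
i=4 'a': node 11→12  ** P4@[3:4]
i=5 'c': node 12→13  ** P3@[5:5]
i=6 'c': node 13→14  ** P2@[1:6],P3@[6:6]
i=7 'b': node 14→16 ·f
i=8 'a': node 16→17  ** P4@[7:8]
i=9 'a': node 17→7 ·f
i=10 'a': node 7→8  ** P1@[7:10],P6@[8:10]
i=11 'b': node 8→10 ·f
i=12 'a': node 10→6 ·f  ** P4@[11:12]
i=13 'c': node 6→15 ·f  ** P3@[13:13]
i=14 'a': node 15→9 ·f
i=15 'a': node 9→20
i=16 'c': node 20→15 ·f  ** P3@[16:16]
i=17 'b': node 15→16
i=18 'b': node 16→2 ·f
i=19 'a': node 2→3  ** P4@[18:19]
i=20 'a': node 3→7 ·f
i=21 'a': node 7→8  ** P1@[18:21],P6@[19:21]
i=22 'b': node 8→10 ·f
i=23 'b': node 10→11
i=24 'a': node 11→12  ** P4@[23:24]
i=25 'b': node 12→4 ·f
i=26 'b': node 4→5  ** P0@[22:26]
i=27 'b': node 5→2 ·f
i=28 'c': node 2→15 ·f  ** P3@[28:28]
i=29 'a': node 15→9 ·f
i=30 'c': node 9→15 ·f  ** P3@[30:30]
i=31 'c': node 15→15 ·f  ** P3@[31:31]
i=32 'b': node 15→16
i=33 'c': node 16→15 ·f  ** P3@[33:33]
i=34 'c': node 15→15 ·f  ** P3@[34:34]
i=35 'c': node 15→15 ·f  ** P3@[35:35]
i=36 'b': node 15→16
i=37 'b': node 16→2 ·f
i=38 'a': node 2→3  ** P4@[37:38]
i=39 'b': node 3→4
i=40 'b': node 4→5  ** P0@[36:40]
i=41 'a': node 5→12 ·f  ** P4@[40:41]
i=42 'b': node 12→4 ·f
i=43 'a': node 4→6 ·f  ** P4@[42:43]
i=44 'a': node 6→7
i=45 'a': node 7→8  ** P1@[42:45],P6@[43:45]
i=46 'b': node 8→10 ·f
i=47 'b': node 10→11
i=48 'b': node 11→2 ·f
i=49 'a': node 2→3  ** P4@[48:49]
i=50 'a': node 3→7 ·f
i=51 'a': node 7→8  ** P1@[48:51],P6@[49:51]
i=52 'b': node 8→10 ·f
i=53 'b': node 10→11
i=54 'a': node 11→12  ** P4@[53:54]
i=55 'b': node 12→4 ·f
i=56 'b': node 4→5  ** P0@[52:56]
i=57 'a': node 5→12 ·f  ** P4@[56:57]
i=58 'c': node 12→13  ** P3@[58:58]
i=59 'a': node 13→9 ·f
i=60 'a': node 9→20
i=61 'c': node 20→15 ·f  ** P3@[61:61]
i=62 'a': node 15→9 ·f

All matches (sorted): [[1,4],[4,4],[5,3],[6,2],[6,3],[8,4],[10,1],[10,6],[12,4],[13,3],[16,3],[19,4],[21,1],[21,6],[24,4],[26,0],[28,3],[30,3],[31,3],[33,3],[34,3],[35,3],[38,4],[40,0],[41,4],[43,4],[45,1],[45,6],[49,4],[51,1],[51,6],[54,4],[56,0],[57,4],[58,3],[61,3]]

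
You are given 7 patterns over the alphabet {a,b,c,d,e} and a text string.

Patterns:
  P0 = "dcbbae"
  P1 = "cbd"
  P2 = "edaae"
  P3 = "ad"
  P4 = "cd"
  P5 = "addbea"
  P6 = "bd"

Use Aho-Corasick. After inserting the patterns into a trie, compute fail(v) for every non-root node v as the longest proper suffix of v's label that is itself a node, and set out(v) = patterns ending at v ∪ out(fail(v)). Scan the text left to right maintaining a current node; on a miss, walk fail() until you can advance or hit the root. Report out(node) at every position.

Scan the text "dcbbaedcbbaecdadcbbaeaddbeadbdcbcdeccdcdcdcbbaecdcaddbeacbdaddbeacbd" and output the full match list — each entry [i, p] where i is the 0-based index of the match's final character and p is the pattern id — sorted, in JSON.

Build:
Trie nodes:
  n0 'ε': a→15 b→22 c→7 d→1 e→10
  n1 'd': c→2
  n2 'dc': b→3
  n3 'dcb': b→4
  n4 'dcbb': a→5
  n5 'dcbba': e→6
  n6 'dcbbae': ·  [P0 ends]
  n7 'c': b→8 d→17
  n8 'cb': d→9
  n9 'cbd': ·  [P1 ends]
  n10 'e': d→11
  n11 'ed': a→12
  n12 'eda': a→13
  n13 'edaa': e→14
  n14 'edaae': ·  [P2 ends]
  n15 'a': d→16
  n16 'ad': d→18  [P3 ends]
  n17 'cd': ·  [P4 ends]
  n18 'add': b→19
  n19 'addb': e→20
  n20 'addbe': a→21
  n21 'addbea': ·  [P5 ends]
  n22 'b': d→23
  n23 'bd': ·  [P6 ends]

Failure links (BFS by depth):
  n1('d'): parent n0 fail=0; on 'd' 0 → fail=0;  out ∅∪∅=∅
  n7('c'): parent n0 fail=0; on 'c' 0 → fail=0;  out ∅∪∅=∅
  n10('e'): parent n0 fail=0; on 'e' 0 → fail=0;  out ∅∪∅=∅
  n15('a'): parent n0 fail=0; on 'a' 0 → fail=0;  out ∅∪∅=∅
  n22('b'): parent n0 fail=0; on 'b' 0 → fail=0;  out ∅∪∅=∅
  n2('dc'): parent n1 fail=0; on 'c' 0 → fail=7;  out ∅∪∅=∅
  n8('cb'): parent n7 fail=0; on 'b' 0 → fail=22;  out ∅∪∅=∅
  n11('ed'): parent n10 fail=0; on 'd' 0 → fail=1;  out ∅∪∅=∅
  n16('ad'): parent n15 fail=0; on 'd' 0 → fail=1;  out {3}∪∅={3}
  n17('cd'): parent n7 fail=0; on 'd' 0 → fail=1;  out {4}∪∅={4}
  n23('bd'): parent n22 fail=0; on 'd' 0 → fail=1;  out {6}∪∅={6}
  n3('dcb'): parent n2 fail=7; on 'b' 7 → fail=8;  out ∅∪∅=∅
  n9('cbd'): parent n8 fail=22; on 'd' 22 → fail=23;  out {1}∪{6}={1,6}
  n12('eda'): parent n11 fail=1; on 'a' 1→0 → fail=15;  out ∅∪∅=∅
  n18('add'): parent n16 fail=1; on 'd' 1→0 → fail=1;  out ∅∪∅=∅
  n4('dcbb'): parent n3 fail=8; on 'b' 8→22→0 → fail=22;  out ∅∪∅=∅
  n13('edaa'): parent n12 fail=15; on 'a' 15→0 → fail=15;  out ∅∪∅=∅
  n19('addb'): parent n18 fail=1; on 'b' 1→0 → fail=22;  out ∅∪∅=∅
  n5('dcbba'): parent n4 fail=22; on 'a' 22→0 → fail=15;  out ∅∪∅=∅
  n14('edaae'): parent n13 fail=15; on 'e' 15→0 → fail=10;  out {2}∪∅={2}
  n20('addbe'): parent n19 fail=22; on 'e' 22→0 → fail=10;  out ∅∪∅=∅
  n6('dcbbae'): parent n5 fail=15; on 'e' 15→0 → fail=10;  out {0}∪∅={0}
  n21('addbea'): parent n20 fail=10; on 'a' 10→0 → fail=15;  out {5}∪∅={5}

Text stream:
pos 0 'd': at 1
pos 1 'c': at 2
pos 2 'b': at 3
pos 3 'b': at 4
pos 4 'a': at 5
pos 5 'e': at 6  → match P0@[0:5]
pos 6 'd': at 11 (via fail)
pos 7 'c': at 2 (via fail)
pos 8 'b': at 3
pos 9 'b': at 4
pos 10 'a': at 5
pos 11 'e': at 6  → match P0@[6:11]
pos 12 'c': at 7 (via fail)
pos 13 'd': at 17  → match P4@[12:13]
pos 14 'a': at 15 (via fail)
pos 15 'd': at 16  → match P3@[14:15]
pos 16 'c': at 2 (via fail)
pos 17 'b': at 3
pos 18 'b': at 4
pos 19 'a': at 5
pos 20 'e': at 6  → match P0@[15:20]
pos 21 'a': at 15 (via fail)
pos 22 'd': at 16  → match P3@[21:22]
pos 23 'd': at 18
pos 24 'b': at 19
pos 25 'e': at 20
pos 26 'a': at 21  → match P5@[21:26]
pos 27 'd': at 16 (via fail)  → match P3@[26:27]
pos 28 'b': at 22 (via fail)
pos 29 'd': at 23  → match P6@[28:29]
pos 30 'c': at 2 (via fail)
pos 31 'b': at 3
pos 32 'c': at 7 (via fail)
pos 33 'd': at 17  → match P4@[32:33]
pos 34 'e': at 10 (via fail)
pos 35 'c': at 7 (via fail)
pos 36 'c': at 7 (via fail)
pos 37 'd': at 17  → match P4@[36:37]
pos 38 'c': at 2 (via fail)
pos 39 'd': at 17 (via fail)  → match P4@[38:39]
pos 40 'c': at 2 (via fail)
pos 41 'd': at 17 (via fail)  → match P4@[40:41]
pos 42 'c': at 2 (via fail)
pos 43 'b': at 3
pos 44 'b': at 4
pos 45 'a': at 5
pos 46 'e': at 6  → match P0@[41:46]
pos 47 'c': at 7 (via fail)
pos 48 'd': at 17  → match P4@[47:48]
pos 49 'c': at 2 (via fail)
pos 50 'a': at 15 (via fail)
pos 51 'd': at 16  → match P3@[50:51]
pos 52 'd': at 18
pos 53 'b': at 19
pos 54 'e': at 20
pos 55 'a': at 21  → match P5@[50:55]
pos 56 'c': at 7 (via fail)
pos 57 'b': at 8
pos 58 'd': at 9  → match P1@[56:58],P6@[57:58]
pos 59 'a': at 15 (via fail)
pos 60 'd': at 16  → match P3@[59:60]
pos 61 'd': at 18
pos 62 'b': at 19
pos 63 'e': at 20
pos 64 'a': at 21  → match P5@[59:64]
pos 65 'c': at 7 (via fail)
pos 66 'b': at 8
pos 67 'd': at 9  → match P1@[65:67],P6@[66:67]

All matches (sorted): [[5,0],[11,0],[13,4],[15,3],[20,0],[22,3],[26,5],[27,3],[29,6],[33,4],[37,4],[39,4],[41,4],[46,0],[48,4],[51,3],[55,5],[58,1],[58,6],[60,3],[64,5],[67,1],[67,6]]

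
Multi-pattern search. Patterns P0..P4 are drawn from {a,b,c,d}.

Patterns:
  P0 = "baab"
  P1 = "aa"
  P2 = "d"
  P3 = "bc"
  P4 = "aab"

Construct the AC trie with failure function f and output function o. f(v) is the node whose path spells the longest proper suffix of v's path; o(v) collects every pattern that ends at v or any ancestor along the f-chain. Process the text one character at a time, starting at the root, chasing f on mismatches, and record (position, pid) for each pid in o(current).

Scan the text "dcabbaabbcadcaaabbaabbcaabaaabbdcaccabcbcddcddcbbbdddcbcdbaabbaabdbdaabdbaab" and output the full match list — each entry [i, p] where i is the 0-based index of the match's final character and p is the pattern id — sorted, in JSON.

Build:
Trie nodes:
  n0 'ε': a→5 b→1 d→7
  n1 'b': a→2 c→8
  n2 'ba': a→3
  n3 'baa': b→4
  n4 'baab': ·  ←P0
  n5 'a': a→6
  n6 'aa': b→9  ←P1
  n7 'd': ·  ←P2
  n8 'bc': ·  ←P3
  n9 'aab': ·  ←P4

Failure links (BFS by depth):
  n1('b'): parent n0 fail=0; on 'b' 0 → fail=0;  out ∅∪∅=∅
  n5('a'): parent n0 fail=0; on 'a' 0 → fail=0;  out ∅∪∅=∅
  n7('d'): parent n0 fail=0; on 'd' 0 → fail=0;  out {2}∪∅={2}
  n2('ba'): parent n1 fail=0; on 'a' 0 → fail=5;  out ∅∪∅=∅
  n6('aa'): parent n5 fail=0; on 'a' 0 → fail=5;  out {1}∪∅={1}
  n8('bc'): parent n1 fail=0; on 'c' 0 → fail=0;  out {3}∪∅={3}
  n3('baa'): parent n2 fail=5; on 'a' 5 → fail=6;  out ∅∪{1}={1}
  n9('aab'): parent n6 fail=5; on 'b' 5→0 → fail=1;  out {4}∪∅={4}
  n4('baab'): parent n3 fail=6; on 'b' 6 → fail=9;  out {0}∪{4}={0,4}

Scan:
i=0 'd': node 0→7  → match P2@[0:0]
i=1 'c': node 7→0 ·f
i=2 'a': node 0→5
i=3 'b': node 5→1 ·f
i=4 'b': node 1→1 ·f
i=5 'a': node 1→2
i=6 'a': node 2→3  → match P1@[5:6]
i=7 'b': node 3→4  → match P0@[4:7],P4@[5:7]
i=8 'b': node 4→1 ·f
i=9 'c': node 1→8  → match P3@[8:9]
i=10 'a': node 8→5 ·f
i=11 'd': node 5→7 ·f  → match P2@[11:11]
i=12 'c': node 7→0 ·f
i=13 'a': node 0→5
i=14 'a': node 5→6  → match P1@[13:14]
i=15 'a': node 6→6 ·f  → match P1@[14:15]
i=16 'b': node 6→9  → match P4@[14:16]
i=17 'b': node 9→1 ·f
i=18 'a': node 1→2
i=19 'a': node 2→3  → match P1@[18:19]
i=20 'b': node 3→4  → match P0@[17:20],P4@[18:20]
i=21 'b': node 4→1 ·f
i=22 'c': node 1→8  → match P3@[21:22]
i=23 'a': node 8→5 ·f
i=24 'a': node 5→6  → match P1@[23:24]
i=25 'b': node 6→9  → match P4@[23:25]
i=26 'a': node 9→2 ·f
i=27 'a': node 2→3  → match P1@[26:27]
i=28 'a': node 3→6 ·f  → match P1@[27:28]
i=29 'b': node 6→9  → match P4@[27:29]
i=30 'b': node 9→1 ·f
i=31 'd': node 1→7 ·f  → match P2@[31:31]
i=32 'c': node 7→0 ·f
i=33 'a': node 0→5
i=34 'c': node 5→0 ·f
i=35 'c': node 0→0
i=36 'a': node 0→5
i=37 'b': node 5→1 ·f
i=38 'c': node 1→8  → match P3@[37:38]
i=39 'b': node 8→1 ·f
i=40 'c': node 1→8  → match P3@[39:40]
i=41 'd': node 8→7 ·f  → match P2@[41:41]
i=42 'd': node 7→7 ·f  → match P2@[42:42]
i=43 'c': node 7→0 ·f
i=44 'd': node 0→7  → match P2@[44:44]
i=45 'd': node 7→7 ·f  → match P2@[45:45]
i=46 'c': node 7→0 ·f
i=47 'b': node 0→1
i=48 'b': node 1→1 ·f
i=49 'b': node 1→1 ·f
i=50 'd': node 1→7 ·f  → match P2@[50:50]
i=51 'd': node 7→7 ·f  → match P2@[51:51]
i=52 'd': node 7→7 ·f  → match P2@[52:52]
i=53 'c': node 7→0 ·f
i=54 'b': node 0→1
i=55 'c': node 1→8  → match P3@[54:55]
i=56 'd': node 8→7 ·f  → match P2@[56:56]
i=57 'b': node 7→1 ·f
i=58 'a': node 1→2
i=59 'a': node 2→3  → match P1@[58:59]
i=60 'b': node 3→4  → match P0@[57:60],P4@[58:60]
i=61 'b': node 4→1 ·f
i=62 'a': node 1→2
i=63 'a': node 2→3  → match P1@[62:63]
i=64 'b': node 3→4  → match P0@[61:64],P4@[62:64]
i=65 'd': node 4→7 ·f  → match P2@[65:65]
i=66 'b': node 7→1 ·f
i=67 'd': node 1→7 ·f  → match P2@[67:67]
i=68 'a': node 7→5 ·f
i=69 'a': node 5→6  → match P1@[68:69]
i=70 'b': node 6→9  → match P4@[68:70]
i=71 'd': node 9→7 ·f  → match P2@[71:71]
i=72 'b': node 7→1 ·f
i=73 'a': node 1→2
i=74 'a': node 2→3  → match P1@[73:74]
i=75 'b': node 3→4  → match P0@[72:75],P4@[73:75]

Matches: [[0,2],[6,1],[7,0],[7,4],[9,3],[11,2],[14,1],[15,1],[16,4],[19,1],[20,0],[20,4],[22,3],[24,1],[25,4],[27,1],[28,1],[29,4],[31,2],[38,3],[40,3],[41,2],[42,2],[44,2],[45,2],[50,2],[51,2],[52,2],[55,3],[56,2],[59,1],[60,0],[60,4],[63,1],[64,0],[64,4],[65,2],[67,2],[69,1],[70,4],[71,2],[74,1],[75,0],[75,4]]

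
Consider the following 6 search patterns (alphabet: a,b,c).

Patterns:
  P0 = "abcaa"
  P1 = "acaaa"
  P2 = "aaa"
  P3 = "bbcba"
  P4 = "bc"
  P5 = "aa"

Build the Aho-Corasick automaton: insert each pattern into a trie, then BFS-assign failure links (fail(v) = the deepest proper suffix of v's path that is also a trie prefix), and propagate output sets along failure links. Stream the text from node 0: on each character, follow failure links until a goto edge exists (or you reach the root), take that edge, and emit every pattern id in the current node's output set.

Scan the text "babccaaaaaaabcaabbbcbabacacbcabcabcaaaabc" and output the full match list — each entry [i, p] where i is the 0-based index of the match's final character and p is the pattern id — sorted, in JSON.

Build automaton:
Trie (insert patterns):
  n0 'ε': a→1 b→12
  n1 'a': a→10 b→2 c→6
  n2 'ab': c→3
  n3 'abc': a→4
  n4 'abca': a→5
  n5 'abcaa': ·  [P0 ends]
  n6 'ac': a→7
  n7 'aca': a→8
  n8 'acaa': a→9
  n9 'acaaa': ·  [P1 ends]
  n10 'aa': a→11  [P5 ends]
  n11 'aaa': ·  [P2 ends]
  n12 'b': b→13 c→17
  n13 'bb': c→14
  n14 'bbc': b→15
  n15 'bbcb': a→16
  n16 'bbcba': ·  [P3 ends]
  n17 'bc': ·  [P4 ends]

Failure links (BFS by depth):
  n1('a'): parent n0 fail=0; on 'a' 0 → fail=0;  out ∅∪∅=∅
  n12('b'): parent n0 fail=0; on 'b' 0 → fail=0;  out ∅∪∅=∅
  n2('ab'): parent n1 fail=0; on 'b' 0 → fail=12;  out ∅∪∅=∅
  n6('ac'): parent n1 fail=0; on 'c' 0 → fail=0;  out ∅∪∅=∅
  n10('aa'): parent n1 fail=0; on 'a' 0 → fail=1;  out {5}∪∅={5}
  n13('bb'): parent n12 fail=0; on 'b' 0 → fail=12;  out ∅∪∅=∅
  n17('bc'): parent n12 fail=0; on 'c' 0 → fail=0;  out {4}∪∅={4}
  n3('abc'): parent n2 fail=12; on 'c' 12 → fail=17;  out ∅∪{4}={4}
  n7('aca'): parent n6 fail=0; on 'a' 0 → fail=1;  out ∅∪∅=∅
  n11('aaa'): parent n10 fail=1; on 'a' 1 → fail=10;  out {2}∪{5}={2,5}
  n14('bbc'): parent n13 fail=12; on 'c' 12 → fail=17;  out ∅∪{4}={4}
  n4('abca'): parent n3 fail=17; on 'a' 17→0 → fail=1;  out ∅∪∅=∅
  n8('acaa'): parent n7 fail=1; on 'a' 1 → fail=10;  out ∅∪{5}={5}
  n15('bbcb'): parent n14 fail=17; on 'b' 17→0 → fail=12;  out ∅∪∅=∅
  n5('abcaa'): parent n4 fail=1; on 'a' 1 → fail=10;  out {0}∪{5}={0,5}
  n9('acaaa'): parent n8 fail=10; on 'a' 10 → fail=11;  out {1}∪{2,5}={1,2,5}
  n16('bbcba'): parent n15 fail=12; on 'a' 12→0 → fail=1;  out {3}∪∅={3}

Text stream:
[0] read 'b'  n0⇒n12
[1] read 'a'  n12⇒n1 ·f
[2] read 'b'  n1⇒n2
[3] read 'c'  n2⇒n3  ** P4@[2:3]
[4] read 'c'  n3⇒n0 ·f
[5] read 'a'  n0⇒n1
[6] read 'a'  n1⇒n10  ** P5@[5:6]
[7] read 'a'  n10⇒n11  ** P2@[5:7],P5@[6:7]
[8] read 'a'  n11⇒n11 ·f  ** P2@[6:8],P5@[7:8]
[9] read 'a'  n11⇒n11 ·f  ** P2@[7:9],P5@[8:9]
[10] read 'a'  n11⇒n11 ·f  ** P2@[8:10],P5@[9:10]
[11] read 'a'  n11⇒n11 ·f  ** P2@[9:11],P5@[10:11]
[12] read 'b'  n11⇒n2 ·f
[13] read 'c'  n2⇒n3  ** P4@[12:13]
[14] read 'a'  n3⇒n4
[15] read 'a'  n4⇒n5  ** P0@[11:15],P5@[14:15]
[16] read 'b'  n5⇒n2 ·f
[17] read 'b'  n2⇒n13 ·f
[18] read 'b'  n13⇒n13 ·f
[19] read 'c'  n13⇒n14  ** P4@[18:19]
[20] read 'b'  n14⇒n15
[21] read 'a'  n15⇒n16  ** P3@[17:21]
[22] read 'b'  n16⇒n2 ·f
[23] read 'a'  n2⇒n1 ·f
[24] read 'c'  n1⇒n6
[25] read 'a'  n6⇒n7
[26] read 'c'  n7⇒n6 ·f
[27] read 'b'  n6⇒n12 ·f
[28] read 'c'  n12⇒n17  ** P4@[27:28]
[29] read 'a'  n17⇒n1 ·f
[30] read 'b'  n1⇒n2
[31] read 'c'  n2⇒n3  ** P4@[30:31]
[32] read 'a'  n3⇒n4
[33] read 'b'  n4⇒n2 ·f
[34] read 'c'  n2⇒n3  ** P4@[33:34]
[35] read 'a'  n3⇒n4
[36] read 'a'  n4⇒n5  ** P0@[32:36],P5@[35:36]
[37] read 'a'  n5⇒n11 ·f  ** P2@[35:37],P5@[36:37]
[38] read 'a'  n11⇒n11 ·f  ** P2@[36:38],P5@[37:38]
[39] read 'b'  n11⇒n2 ·f
[40] read 'c'  n2⇒n3  ** P4@[39:40]

Result: [[3,4],[6,5],[7,2],[7,5],[8,2],[8,5],[9,2],[9,5],[10,2],[10,5],[11,2],[11,5],[13,4],[15,0],[15,5],[19,4],[21,3],[28,4],[31,4],[34,4],[36,0],[36,5],[37,2],[37,5],[38,2],[38,5],[40,4]]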